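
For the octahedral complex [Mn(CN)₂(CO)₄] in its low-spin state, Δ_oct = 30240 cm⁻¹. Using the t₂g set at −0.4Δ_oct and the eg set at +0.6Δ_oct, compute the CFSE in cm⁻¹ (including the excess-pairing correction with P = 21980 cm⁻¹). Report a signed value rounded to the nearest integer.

Ligand charges: 2×(-1) from CN⁻ and 4×(+0) from CO sum to -2; with overall charge +0, Mn is +2.
Mn sits in group 7; removing 2 electrons leaves Mn²⁺ with 7 − 2 = 5 d electrons.
Configuration: t₂g⁵ eg⁰.
CFSE(orbital) = 5×(-0.4Δ_oct) + 0×(0.6Δ_oct) = -2.0Δ_oct; with Δ_oct = 30240 cm⁻¹ that is -60480 cm⁻¹.
High-spin d⁵ would be t₂g³ eg² with 0 pairs; low-spin has 2, so 2 excess pairs cost +2P = +43960 cm⁻¹.
Net CFSE = -60480 + 43960 = -16520 cm⁻¹.

-16520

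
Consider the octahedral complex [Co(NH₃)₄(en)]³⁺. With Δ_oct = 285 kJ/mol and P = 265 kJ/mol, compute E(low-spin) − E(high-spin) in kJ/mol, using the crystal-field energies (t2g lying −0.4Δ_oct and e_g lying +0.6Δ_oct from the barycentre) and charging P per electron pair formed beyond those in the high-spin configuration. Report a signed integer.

-40

Ligand charges: 4×(+0) from NH₃ and 1×(+0) from en sum to +0; with overall charge +3, Co is +3.
Co is in group 9, so Co³⁺ is d⁶ (9 − 3 = 6).
High-spin: t2g^4 e_g^2, CFSE = -0.4Δ_oct = -114 kJ/mol.
Low-spin: t2g^6 e_g^0, orbital CFSE = -2.4Δ_oct = -684 kJ/mol; plus 2 excess pairs × P = +530 kJ/mol; total -154 kJ/mol.
Thus E(LS) − E(HS) = -40 kJ/mol.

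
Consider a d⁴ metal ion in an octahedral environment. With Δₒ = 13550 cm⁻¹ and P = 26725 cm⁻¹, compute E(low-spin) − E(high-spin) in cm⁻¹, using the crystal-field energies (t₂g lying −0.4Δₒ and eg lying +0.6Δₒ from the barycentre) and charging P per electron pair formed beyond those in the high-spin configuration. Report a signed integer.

In the high-spin limit (t₂g³ eg¹) the orbital term is -0.6Δₒ = -8130 cm⁻¹, with no excess pairing.
Low-spin: t₂g⁴ eg⁰, orbital CFSE = -1.6Δₒ = -21680 cm⁻¹; plus 1 excess pair × P = +26725 cm⁻¹; total 5045 cm⁻¹.
Thus E(LS) − E(HS) = 13175 cm⁻¹.

13175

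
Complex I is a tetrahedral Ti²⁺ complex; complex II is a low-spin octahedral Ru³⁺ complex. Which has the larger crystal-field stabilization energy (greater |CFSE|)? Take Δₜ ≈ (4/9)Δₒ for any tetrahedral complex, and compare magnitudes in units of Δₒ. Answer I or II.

I: Ti is in group 4, so Ti²⁺ is d² (4 − 2 = 2); With tetrahedral geometry the complex is necessarily high-spin; e^2 t2^0, CFSE = -1.2Δₜ ≈ -0.53Δₒ.
II: Ru sits in group 8; removing 3 electrons leaves Ru³⁺ with 8 − 3 = 5 d electrons; t2g^5 e_g^0, CFSE = -2.0Δₒ.
So II has the larger |CFSE|.

II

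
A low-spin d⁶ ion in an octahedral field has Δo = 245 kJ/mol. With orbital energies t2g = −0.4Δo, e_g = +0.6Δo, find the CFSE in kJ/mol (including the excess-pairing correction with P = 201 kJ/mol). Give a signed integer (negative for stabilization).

Configuration: t2g^6 e_g^0.
The orbital stabilization is -2.4Δo = -2.4 × 245 = -588 kJ/mol.
Pairing penalty: 3 pairs vs 1 in the high-spin reference → 2 extra × P = 402 kJ/mol.
Overall CFSE = -588 + 402 = -186 kJ/mol.

-186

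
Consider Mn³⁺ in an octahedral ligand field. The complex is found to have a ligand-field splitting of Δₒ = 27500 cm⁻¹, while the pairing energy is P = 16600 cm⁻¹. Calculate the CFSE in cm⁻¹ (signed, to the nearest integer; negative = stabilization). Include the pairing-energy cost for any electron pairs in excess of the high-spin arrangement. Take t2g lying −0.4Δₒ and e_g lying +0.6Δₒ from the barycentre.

-27400

Mn sits in group 7; removing 3 electrons leaves Mn³⁺ with 7 − 3 = 4 d electrons.
Here Δₒ > P (27500 > 16600), so the low-spin state is favoured.
Configuration: t2g^4 e_g^0.
Orbital CFSE = -1.6Δₒ = -1.6 × 27500 = -44000 cm⁻¹.
Excess pairs vs high-spin: 1 − 0 = 1; pairing cost = +16600 cm⁻¹.
Net CFSE = -44000 + 16600 = -27400 cm⁻¹.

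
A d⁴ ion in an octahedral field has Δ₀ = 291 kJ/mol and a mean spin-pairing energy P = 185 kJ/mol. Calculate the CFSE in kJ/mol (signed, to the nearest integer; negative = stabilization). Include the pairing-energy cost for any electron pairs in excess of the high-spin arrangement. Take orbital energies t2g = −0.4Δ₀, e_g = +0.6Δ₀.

-281

Δ₀ > P, so pairing is preferred: the ground state is low-spin.
Configuration: t2g^4 e_g^0.
Orbital CFSE = -1.6Δ₀ = -1.6 × 291 = -466 kJ/mol.
Excess pairs vs high-spin: 1 − 0 = 1; pairing cost = +185 kJ/mol.
Net CFSE = -466 + 185 = -281 kJ/mol.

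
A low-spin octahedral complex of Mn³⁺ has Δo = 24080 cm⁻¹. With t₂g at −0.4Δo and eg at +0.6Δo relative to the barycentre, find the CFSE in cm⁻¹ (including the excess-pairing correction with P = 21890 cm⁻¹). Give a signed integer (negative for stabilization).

-16638

Mn sits in group 7; removing 3 electrons leaves Mn³⁺ with 7 − 3 = 4 d electrons.
Configuration: t₂g⁴ eg⁰.
The orbital stabilization is -1.6Δo = -1.6 × 24080 = -38528 cm⁻¹.
Pairing penalty: 1 pair vs 0 in the high-spin reference → 1 extra × P = 21890 cm⁻¹.
Net CFSE = -38528 + 21890 = -16638 cm⁻¹.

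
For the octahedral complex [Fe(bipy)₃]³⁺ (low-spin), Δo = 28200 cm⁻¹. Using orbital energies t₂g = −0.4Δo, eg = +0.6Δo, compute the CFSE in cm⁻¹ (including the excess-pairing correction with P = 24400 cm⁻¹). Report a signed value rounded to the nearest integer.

-7600

bipy is neutral, so the +3 overall charge sits on Fe: oxidation state +3.
Fe is in group 8, so Fe³⁺ is d⁵ (8 − 3 = 5).
Configuration: t₂g⁵ eg⁰.
Orbital CFSE = 5(-0.4) + 0(0.6) = -2.0Δo = -2.0 × 28200 = -56400 cm⁻¹.
High-spin d⁵ would be t₂g³ eg² with 0 pairs; low-spin has 2, so 2 excess pairs cost +2P = +48800 cm⁻¹.
Overall CFSE = -56400 + 48800 = -7600 cm⁻¹.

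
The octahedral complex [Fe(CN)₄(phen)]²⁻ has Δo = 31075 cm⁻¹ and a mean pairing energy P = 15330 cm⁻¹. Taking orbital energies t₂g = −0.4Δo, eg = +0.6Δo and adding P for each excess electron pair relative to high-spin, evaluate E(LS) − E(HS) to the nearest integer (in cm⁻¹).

-31490

Ligand charges: 4×(-1) from CN⁻ and 1×(+0) from phen sum to -4; with overall charge -2, Fe is +2.
Fe²⁺: group 8, so d-count = 8 − 2 = 6.
High-spin: t₂g⁴ eg², CFSE = -0.4Δo = -12430 cm⁻¹.
Low-spin t₂g⁶ eg⁰ gives -2.4Δo = -74580 cm⁻¹, but forming 2 extra pairs costs 2P = 30660 cm⁻¹, so E(LS) = -74580 + 30660 = -43920 cm⁻¹.
Thus E(LS) − E(HS) = -31490 cm⁻¹.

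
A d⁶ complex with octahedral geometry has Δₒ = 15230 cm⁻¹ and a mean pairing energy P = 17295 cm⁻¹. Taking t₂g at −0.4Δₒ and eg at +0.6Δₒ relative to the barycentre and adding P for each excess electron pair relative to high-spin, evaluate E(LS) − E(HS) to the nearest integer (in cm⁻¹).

High-spin: t₂g⁴ eg², CFSE = -0.4Δₒ = -6092 cm⁻¹.
Low-spin: t₂g⁶ eg⁰, orbital CFSE = -2.4Δₒ = -36552 cm⁻¹; plus 2 excess pairs × P = +34590 cm⁻¹; total -1962 cm⁻¹.
Thus E(LS) − E(HS) = 4130 cm⁻¹.

4130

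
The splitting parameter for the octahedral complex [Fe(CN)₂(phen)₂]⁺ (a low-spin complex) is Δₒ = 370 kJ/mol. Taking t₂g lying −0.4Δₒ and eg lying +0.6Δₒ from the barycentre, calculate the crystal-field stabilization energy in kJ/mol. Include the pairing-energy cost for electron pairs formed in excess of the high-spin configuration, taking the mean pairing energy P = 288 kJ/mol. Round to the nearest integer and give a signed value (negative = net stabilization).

Ligand charges: 2×(-1) from CN⁻ and 2×(+0) from phen sum to -2; with overall charge +1, Fe is +3.
Group 8 minus oxidation state +3 gives a d⁵ configuration for Fe³⁺.
Configuration: t₂g⁵ eg⁰.
The orbital stabilization is -2.0Δₒ = -2.0 × 370 = -740 kJ/mol.
Relative to high-spin t₂g³ eg² (0 paired), the low-spin configuration has 2 additional pairs, contributing +2 × 288 = +576 kJ/mol.
Net CFSE = -740 + 576 = -164 kJ/mol.

-164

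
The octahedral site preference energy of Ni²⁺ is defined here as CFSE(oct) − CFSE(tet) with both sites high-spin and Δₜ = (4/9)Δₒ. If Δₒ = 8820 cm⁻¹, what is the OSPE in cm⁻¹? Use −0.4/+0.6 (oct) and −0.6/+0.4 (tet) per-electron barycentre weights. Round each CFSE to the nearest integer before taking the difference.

-7448

Group 10 minus oxidation state +2 gives a d⁸ configuration for Ni²⁺.
Octahedral (high-spin): t₂g⁶ eg², CFSE = 6(−0.4) + 2(+0.6) = -1.2Δₒ = -1.2 × 8820 = -10584 cm⁻¹.
Tetrahedral: e⁴ t₂⁴, CFSE = 4(−0.6) + 4(+0.4) = -0.8Δₜ = -0.8 × (4/9) × 8820 = -3136 cm⁻¹.
OSPE = -10584 − (-3136) = -7448 cm⁻¹.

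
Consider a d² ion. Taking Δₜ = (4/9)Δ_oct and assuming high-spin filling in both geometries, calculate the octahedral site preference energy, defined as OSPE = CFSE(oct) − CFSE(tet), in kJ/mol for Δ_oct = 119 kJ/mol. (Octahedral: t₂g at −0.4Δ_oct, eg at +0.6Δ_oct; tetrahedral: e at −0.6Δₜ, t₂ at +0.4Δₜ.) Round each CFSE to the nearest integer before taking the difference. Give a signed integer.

-32

In an octahedral site d² (HS) is t2g^2 e_g^0, giving CFSE(oct) = -0.8Δ_oct = -95 kJ/mol.
In a tetrahedral site the filling is e^2 t2^0: CFSE(tet) = -1.2Δₜ = -1.2 × (4/9)(119) = -63 kJ/mol.
OSPE = -95 − (-63) = -32 kJ/mol.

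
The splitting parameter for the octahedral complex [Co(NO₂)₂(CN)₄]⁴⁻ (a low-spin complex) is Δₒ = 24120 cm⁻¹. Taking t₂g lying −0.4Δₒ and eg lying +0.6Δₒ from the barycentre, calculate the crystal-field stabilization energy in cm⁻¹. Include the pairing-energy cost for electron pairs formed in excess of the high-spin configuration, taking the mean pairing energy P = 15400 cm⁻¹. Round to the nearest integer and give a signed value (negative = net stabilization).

-28016

Ligand charges: 2×(-1) from NO₂⁻ and 4×(-1) from CN⁻ sum to -6; with overall charge -4, Co is +2.
Co²⁺: group 9, so d-count = 9 − 2 = 7.
Configuration: t₂g⁶ eg¹.
CFSE(orbital) = 6×(-0.4Δₒ) + 1×(0.6Δₒ) = -1.8Δₒ; with Δₒ = 24120 cm⁻¹ that is -43416 cm⁻¹.
Pairing penalty: 3 pairs vs 2 in the high-spin reference → 1 extra × P = 15400 cm⁻¹.
Net CFSE = -43416 + 15400 = -28016 cm⁻¹.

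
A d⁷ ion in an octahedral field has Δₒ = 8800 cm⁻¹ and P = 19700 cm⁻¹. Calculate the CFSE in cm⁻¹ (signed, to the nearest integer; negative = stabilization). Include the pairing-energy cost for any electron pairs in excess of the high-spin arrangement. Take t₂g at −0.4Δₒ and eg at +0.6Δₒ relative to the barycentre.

Δₒ < P, so pairing is avoided: the ground state is high-spin.
Configuration: t₂g⁵ eg².
Orbital CFSE = -0.8Δₒ = -0.8 × 8800 = -7040 cm⁻¹.
High-spin has no excess pairs, so no pairing correction applies.

-7040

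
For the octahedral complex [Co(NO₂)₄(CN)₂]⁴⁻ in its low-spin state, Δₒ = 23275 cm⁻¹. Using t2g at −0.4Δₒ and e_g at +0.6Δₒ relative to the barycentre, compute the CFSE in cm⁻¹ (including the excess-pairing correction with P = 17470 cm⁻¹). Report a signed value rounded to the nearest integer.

Ligand charges: 4×(-1) from NO₂⁻ and 2×(-1) from CN⁻ sum to -6; with overall charge -4, Co is +2.
Co sits in group 9; removing 2 electrons leaves Co²⁺ with 9 − 2 = 7 d electrons.
Electron filling gives t2g^6 e_g^1.
CFSE(orbital) = 6×(-0.4Δₒ) + 1×(0.6Δₒ) = -1.8Δₒ; with Δₒ = 23275 cm⁻¹ that is -41895 cm⁻¹.
Relative to high-spin t2g^5 e_g^2 (2 paired), the low-spin configuration has 1 additional pair, contributing +1 × 17470 = +17470 cm⁻¹.
Combining: -41895 + 17470 = -24425 cm⁻¹.

-24425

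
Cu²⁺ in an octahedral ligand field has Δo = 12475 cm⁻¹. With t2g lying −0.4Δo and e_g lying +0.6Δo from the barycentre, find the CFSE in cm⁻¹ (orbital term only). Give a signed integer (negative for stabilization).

-7485

Cu²⁺: group 11, so d-count = 11 − 2 = 9.
Configuration: t2g^6 e_g^3.
The orbital stabilization is -0.6Δo = -0.6 × 12475 = -7485 cm⁻¹.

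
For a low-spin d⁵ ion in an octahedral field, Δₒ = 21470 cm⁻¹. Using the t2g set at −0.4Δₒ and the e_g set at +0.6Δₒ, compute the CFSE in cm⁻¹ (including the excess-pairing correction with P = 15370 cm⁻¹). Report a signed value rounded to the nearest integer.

-12200

The d⁵ electrons fill as t2g^5 e_g^0.
CFSE(orbital) = 5×(-0.4Δₒ) + 0×(0.6Δₒ) = -2.0Δₒ; with Δₒ = 21470 cm⁻¹ that is -42940 cm⁻¹.
Relative to high-spin t2g^3 e_g^2 (0 paired), the low-spin configuration has 2 additional pairs, contributing +2 × 15370 = +30740 cm⁻¹.
Overall CFSE = -42940 + 30740 = -12200 cm⁻¹.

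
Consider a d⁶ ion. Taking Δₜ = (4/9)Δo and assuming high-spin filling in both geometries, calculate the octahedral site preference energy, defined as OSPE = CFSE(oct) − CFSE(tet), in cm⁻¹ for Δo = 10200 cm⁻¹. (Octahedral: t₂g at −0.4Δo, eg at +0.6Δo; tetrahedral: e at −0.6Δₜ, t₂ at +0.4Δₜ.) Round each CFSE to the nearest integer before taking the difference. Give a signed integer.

-1360

Octahedral (high-spin): t₂g⁴ eg², CFSE = 4(−0.4) + 2(+0.6) = -0.4Δo = -0.4 × 10200 = -4080 cm⁻¹.
In a tetrahedral site the filling is e³ t₂³: CFSE(tet) = -0.6Δₜ = -0.6 × (4/9)(10200) = -2720 cm⁻¹.
Subtracting, OSPE = -4080 − (-2720) = -1360 cm⁻¹.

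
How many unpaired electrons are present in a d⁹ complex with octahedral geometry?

For octahedral d⁹ the high- and low-spin configurations coincide.
Configuration: t2g^6 e_g^3, giving 1 unpaired electron.

1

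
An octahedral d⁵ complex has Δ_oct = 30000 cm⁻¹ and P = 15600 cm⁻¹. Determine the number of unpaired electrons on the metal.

Since Δ_oct = 30000 cm⁻¹ > P = 15600 cm⁻¹, the complex adopts the low-spin configuration.
Configuration: t2g^5 e_g^0.
Unpaired electrons: 1.

1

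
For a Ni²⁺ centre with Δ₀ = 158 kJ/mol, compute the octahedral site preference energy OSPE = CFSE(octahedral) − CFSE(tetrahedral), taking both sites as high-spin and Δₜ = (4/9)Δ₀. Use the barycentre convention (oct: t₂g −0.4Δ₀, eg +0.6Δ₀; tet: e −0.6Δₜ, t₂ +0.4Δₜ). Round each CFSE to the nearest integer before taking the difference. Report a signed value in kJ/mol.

Ni is in group 10, so Ni²⁺ is d⁸ (10 − 2 = 8).
In an octahedral site d⁸ (HS) is t2g^6 e_g^2, giving CFSE(oct) = -1.2Δ₀ = -190 kJ/mol.
Tetrahedral e^4 t2^4 gives -0.8Δₜ = -0.8 × (4/9) × 158 = -56 kJ/mol.
OSPE = -190 − (-56) = -134 kJ/mol.

-134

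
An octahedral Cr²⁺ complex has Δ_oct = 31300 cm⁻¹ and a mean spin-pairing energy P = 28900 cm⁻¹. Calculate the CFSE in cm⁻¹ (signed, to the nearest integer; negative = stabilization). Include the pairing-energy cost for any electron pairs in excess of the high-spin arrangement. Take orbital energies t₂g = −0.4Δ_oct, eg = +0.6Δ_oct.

Cr sits in group 6; removing 2 electrons leaves Cr²⁺ with 6 − 2 = 4 d electrons.
Δ_oct > P, so pairing is preferred: the ground state is low-spin.
Filling d⁴ accordingly: t₂g⁴ eg⁰.
Orbital CFSE = -1.6Δ_oct = -1.6 × 31300 = -50080 cm⁻¹.
Excess pairs vs high-spin: 1 − 0 = 1; pairing cost = +28900 cm⁻¹.
Net CFSE = -50080 + 28900 = -21180 cm⁻¹.

-21180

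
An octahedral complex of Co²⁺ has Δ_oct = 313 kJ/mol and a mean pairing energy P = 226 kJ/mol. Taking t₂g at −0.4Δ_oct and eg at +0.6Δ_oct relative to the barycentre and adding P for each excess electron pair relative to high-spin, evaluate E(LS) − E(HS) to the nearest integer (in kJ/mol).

Co is in group 9, so Co²⁺ is d⁷ (9 − 2 = 7).
In the high-spin limit (t₂g⁵ eg²) the orbital term is -0.8Δ_oct = -250 kJ/mol, with no excess pairing.
For low-spin the configuration is t₂g⁶ eg¹: orbital energy -1.8 × 313 = -563 kJ/mol, and 1 additional pair relative to high-spin adds 226 kJ/mol, giving -337 kJ/mol.
E(LS) − E(HS) = -337 − (-250) = -87 kJ/mol.

-87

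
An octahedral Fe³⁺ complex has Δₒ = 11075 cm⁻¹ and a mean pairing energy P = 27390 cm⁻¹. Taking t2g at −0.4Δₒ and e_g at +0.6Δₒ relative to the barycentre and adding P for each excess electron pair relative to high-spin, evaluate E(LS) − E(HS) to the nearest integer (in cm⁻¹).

Fe is in group 8, so Fe³⁺ is d⁵ (8 − 3 = 5).
High-spin d⁵ fills as t2g^3 e_g^2 with CFSE 3(−0.4) + 2(+0.6) = 0.0Δₒ = 0 cm⁻¹.
Low-spin t2g^5 e_g^0 gives -2.0Δₒ = -22150 cm⁻¹, but forming 2 extra pairs costs 2P = 54780 cm⁻¹, so E(LS) = -22150 + 54780 = 32630 cm⁻¹.
E(LS) − E(HS) = 32630 − (0) = 32630 cm⁻¹.

32630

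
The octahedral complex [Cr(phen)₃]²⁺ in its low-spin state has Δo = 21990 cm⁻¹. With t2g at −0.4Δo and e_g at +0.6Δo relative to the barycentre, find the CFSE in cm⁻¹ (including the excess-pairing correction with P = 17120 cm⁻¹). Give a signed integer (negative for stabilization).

-18064

phen is neutral, so the +2 overall charge sits on Cr: oxidation state +2.
Cr sits in group 6; removing 2 electrons leaves Cr²⁺ with 6 − 2 = 4 d electrons.
Electron filling gives t2g^4 e_g^0.
CFSE(orbital) = 4×(-0.4Δo) + 0×(0.6Δo) = -1.6Δo; with Δo = 21990 cm⁻¹ that is -35184 cm⁻¹.
High-spin d⁴ would be t2g^3 e_g^1 with 0 pairs; low-spin has 1, so 1 excess pair costs +1P = +17120 cm⁻¹.
Combining: -35184 + 17120 = -18064 cm⁻¹.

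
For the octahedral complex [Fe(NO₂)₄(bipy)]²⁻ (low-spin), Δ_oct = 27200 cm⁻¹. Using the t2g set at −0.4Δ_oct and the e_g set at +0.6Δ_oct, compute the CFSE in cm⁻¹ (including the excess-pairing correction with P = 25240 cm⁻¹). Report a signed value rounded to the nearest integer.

-14800

Ligand charges: 4×(-1) from NO₂⁻ and 1×(+0) from bipy sum to -4; with overall charge -2, Fe is +2.
Fe sits in group 8; removing 2 electrons leaves Fe²⁺ with 8 − 2 = 6 d electrons.
Configuration: t2g^6 e_g^0.
CFSE(orbital) = 6×(-0.4Δ_oct) + 0×(0.6Δ_oct) = -2.4Δ_oct; with Δ_oct = 27200 cm⁻¹ that is -65280 cm⁻¹.
High-spin d⁶ would be t2g^4 e_g^2 with 1 pair; low-spin has 3, so 2 excess pairs cost +2P = +50480 cm⁻¹.
Net CFSE = -65280 + 50480 = -14800 cm⁻¹.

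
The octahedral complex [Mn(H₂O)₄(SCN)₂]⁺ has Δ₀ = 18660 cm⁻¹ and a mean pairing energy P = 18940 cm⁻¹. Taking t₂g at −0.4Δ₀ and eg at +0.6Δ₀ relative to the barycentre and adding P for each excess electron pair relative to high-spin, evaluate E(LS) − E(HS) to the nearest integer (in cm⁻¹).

280

Ligand charges: 4×(+0) from H₂O and 2×(-1) from SCN⁻ sum to -2; with overall charge +1, Mn is +3.
Mn³⁺: group 7, so d-count = 7 − 3 = 4.
High-spin d⁴ fills as t₂g³ eg¹ with CFSE 3(−0.4) + 1(+0.6) = -0.6Δ₀ = -11196 cm⁻¹.
For low-spin the configuration is t₂g⁴ eg⁰: orbital energy -1.6 × 18660 = -29856 cm⁻¹, and 1 additional pair relative to high-spin adds 18940 cm⁻¹, giving -10916 cm⁻¹.
The difference is -10916 − (-11196) = 280 cm⁻¹, so high-spin lies lower.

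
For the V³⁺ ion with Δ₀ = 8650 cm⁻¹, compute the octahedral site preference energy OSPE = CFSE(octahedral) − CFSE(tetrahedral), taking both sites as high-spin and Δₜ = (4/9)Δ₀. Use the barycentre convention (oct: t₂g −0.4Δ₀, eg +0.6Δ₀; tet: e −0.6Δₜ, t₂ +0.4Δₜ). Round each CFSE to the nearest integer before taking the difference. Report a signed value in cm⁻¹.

-2307

V is in group 5, so V³⁺ is d² (5 − 3 = 2).
In an octahedral site d² (HS) is t₂g² eg⁰, giving CFSE(oct) = -0.8Δ₀ = -6920 cm⁻¹.
Tetrahedral: e² t₂⁰, CFSE = 2(−0.6) + 0(+0.4) = -1.2Δₜ = -1.2 × (4/9) × 8650 = -4613 cm⁻¹.
Subtracting, OSPE = -6920 − (-4613) = -2307 cm⁻¹.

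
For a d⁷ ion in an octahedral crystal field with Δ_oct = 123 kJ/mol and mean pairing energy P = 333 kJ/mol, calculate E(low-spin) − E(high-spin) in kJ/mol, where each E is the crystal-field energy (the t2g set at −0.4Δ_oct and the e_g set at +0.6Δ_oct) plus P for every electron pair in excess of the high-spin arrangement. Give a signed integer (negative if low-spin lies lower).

High-spin d⁷ fills as t2g^5 e_g^2 with CFSE 5(−0.4) + 2(+0.6) = -0.8Δ_oct = -98 kJ/mol.
Low-spin: t2g^6 e_g^1, orbital CFSE = -1.8Δ_oct = -221 kJ/mol; plus 1 excess pair × P = +333 kJ/mol; total 112 kJ/mol.
E(LS) − E(HS) = 112 − (-98) = 210 kJ/mol.

210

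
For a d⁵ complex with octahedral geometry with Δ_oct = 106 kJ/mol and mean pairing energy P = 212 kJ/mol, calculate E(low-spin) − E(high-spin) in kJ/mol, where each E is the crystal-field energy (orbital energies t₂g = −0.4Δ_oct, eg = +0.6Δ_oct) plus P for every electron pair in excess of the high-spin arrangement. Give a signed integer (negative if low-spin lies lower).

212

In the high-spin limit (t₂g³ eg²) the orbital term is 0.0Δ_oct = 0 kJ/mol, with no excess pairing.
Low-spin: t₂g⁵ eg⁰, orbital CFSE = -2.0Δ_oct = -212 kJ/mol; plus 2 excess pairs × P = +424 kJ/mol; total 212 kJ/mol.
The difference is 212 − (0) = 212 kJ/mol, so high-spin lies lower.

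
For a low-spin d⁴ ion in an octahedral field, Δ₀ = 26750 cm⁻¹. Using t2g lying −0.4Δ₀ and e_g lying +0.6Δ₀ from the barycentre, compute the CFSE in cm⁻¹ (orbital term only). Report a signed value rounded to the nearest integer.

-42800

Configuration: t2g^4 e_g^0.
CFSE(orbital) = 4×(-0.4Δ₀) + 0×(0.6Δ₀) = -1.6Δ₀; with Δ₀ = 26750 cm⁻¹ that is -42800 cm⁻¹.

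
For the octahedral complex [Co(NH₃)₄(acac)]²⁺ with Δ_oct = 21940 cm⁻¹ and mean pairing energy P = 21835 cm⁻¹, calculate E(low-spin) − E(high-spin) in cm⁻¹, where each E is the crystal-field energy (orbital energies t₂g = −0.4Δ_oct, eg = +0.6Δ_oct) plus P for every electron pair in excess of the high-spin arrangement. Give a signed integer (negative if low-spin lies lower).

Ligand charges: 4×(+0) from NH₃ and 1×(-1) from acac⁻ sum to -1; with overall charge +2, Co is +3.
Group 9 minus oxidation state +3 gives a d⁶ configuration for Co³⁺.
High-spin d⁶ fills as t₂g⁴ eg² with CFSE 4(−0.4) + 2(+0.6) = -0.4Δ_oct = -8776 cm⁻¹.
For low-spin the configuration is t₂g⁶ eg⁰: orbital energy -2.4 × 21940 = -52656 cm⁻¹, and 2 additional pairs relative to high-spin add 43670 cm⁻¹, giving -8986 cm⁻¹.
The difference is -8986 − (-8776) = -210 cm⁻¹, so low-spin lies lower.

-210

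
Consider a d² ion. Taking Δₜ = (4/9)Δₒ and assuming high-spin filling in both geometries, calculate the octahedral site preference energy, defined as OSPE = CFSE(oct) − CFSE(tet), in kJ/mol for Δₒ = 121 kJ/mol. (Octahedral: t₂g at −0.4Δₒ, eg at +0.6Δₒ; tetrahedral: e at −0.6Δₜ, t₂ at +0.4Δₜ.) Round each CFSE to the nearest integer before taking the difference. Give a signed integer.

-32

Octahedral (high-spin): t2g^2 e_g^0, CFSE = 2(−0.4) + 0(+0.6) = -0.8Δₒ = -0.8 × 121 = -97 kJ/mol.
In a tetrahedral site the filling is e^2 t2^0: CFSE(tet) = -1.2Δₜ = -1.2 × (4/9)(121) = -65 kJ/mol.
OSPE = -97 − (-65) = -32 kJ/mol.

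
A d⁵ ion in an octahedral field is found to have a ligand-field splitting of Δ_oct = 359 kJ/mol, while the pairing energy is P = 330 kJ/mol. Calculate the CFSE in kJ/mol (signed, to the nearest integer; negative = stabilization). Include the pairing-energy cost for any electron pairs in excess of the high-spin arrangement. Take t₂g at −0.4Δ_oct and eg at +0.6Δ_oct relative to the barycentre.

Here Δ_oct > P (359 > 330), so the low-spin state is favoured.
That gives t₂g⁵ eg⁰.
Orbital CFSE = -2.0Δ_oct = -2.0 × 359 = -718 kJ/mol.
Excess pairs vs high-spin: 2 − 0 = 2; pairing cost = +660 kJ/mol.
Net CFSE = -718 + 660 = -58 kJ/mol.

-58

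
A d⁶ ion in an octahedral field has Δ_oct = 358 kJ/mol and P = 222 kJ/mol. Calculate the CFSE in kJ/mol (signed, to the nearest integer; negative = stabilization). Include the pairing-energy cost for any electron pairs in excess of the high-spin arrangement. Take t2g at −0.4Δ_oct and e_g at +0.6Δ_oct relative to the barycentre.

-415

Since Δ_oct = 358 kJ/mol > P = 222 kJ/mol, the complex adopts the low-spin configuration.
Filling d⁶ accordingly: t2g^6 e_g^0.
Orbital CFSE = -2.4Δ_oct = -2.4 × 358 = -859 kJ/mol.
Excess pairs vs high-spin: 3 − 1 = 2; pairing cost = +444 kJ/mol.
Net CFSE = -859 + 444 = -415 kJ/mol.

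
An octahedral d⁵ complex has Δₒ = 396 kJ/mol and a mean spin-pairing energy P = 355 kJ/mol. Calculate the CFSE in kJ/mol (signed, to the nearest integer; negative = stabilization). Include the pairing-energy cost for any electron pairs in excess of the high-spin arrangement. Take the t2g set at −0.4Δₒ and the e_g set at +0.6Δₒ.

Since Δₒ = 396 kJ/mol > P = 355 kJ/mol, the complex adopts the low-spin configuration.
Filling d⁵ accordingly: t2g^5 e_g^0.
Orbital CFSE = -2.0Δₒ = -2.0 × 396 = -792 kJ/mol.
Excess pairs vs high-spin: 2 − 0 = 2; pairing cost = +710 kJ/mol.
Net CFSE = -792 + 710 = -82 kJ/mol.

-82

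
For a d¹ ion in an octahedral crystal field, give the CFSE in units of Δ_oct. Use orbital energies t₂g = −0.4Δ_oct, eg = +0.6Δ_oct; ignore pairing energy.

Configuration: t₂g¹ eg⁰.
CFSE = 1(-0.4Δ_oct) + 0(0.6Δ_oct) = -0.4Δ_oct + 0.0Δ_oct = -0.4Δ_oct.

-0.4 Δ_oct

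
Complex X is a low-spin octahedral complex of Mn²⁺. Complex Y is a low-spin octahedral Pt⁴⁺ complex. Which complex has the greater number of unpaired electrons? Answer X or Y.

X

X: Mn²⁺: group 7, so d-count = 7 − 2 = 5; t₂g⁵ eg⁰ → 1 unpaired.
Y: Group 10 minus oxidation state +4 gives a d⁶ configuration for Pt⁴⁺; t₂g⁶ eg⁰ → 0 unpaired.
So X has more unpaired electrons.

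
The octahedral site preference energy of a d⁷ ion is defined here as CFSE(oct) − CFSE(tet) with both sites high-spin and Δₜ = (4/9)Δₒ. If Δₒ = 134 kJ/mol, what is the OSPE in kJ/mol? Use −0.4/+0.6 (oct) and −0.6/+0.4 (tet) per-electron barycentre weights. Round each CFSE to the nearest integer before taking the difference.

-36

Octahedral (high-spin): t₂g⁵ eg², CFSE = 5(−0.4) + 2(+0.6) = -0.8Δₒ = -0.8 × 134 = -107 kJ/mol.
In a tetrahedral site the filling is e⁴ t₂³: CFSE(tet) = -1.2Δₜ = -1.2 × (4/9)(134) = -71 kJ/mol.
OSPE = -107 − (-71) = -36 kJ/mol.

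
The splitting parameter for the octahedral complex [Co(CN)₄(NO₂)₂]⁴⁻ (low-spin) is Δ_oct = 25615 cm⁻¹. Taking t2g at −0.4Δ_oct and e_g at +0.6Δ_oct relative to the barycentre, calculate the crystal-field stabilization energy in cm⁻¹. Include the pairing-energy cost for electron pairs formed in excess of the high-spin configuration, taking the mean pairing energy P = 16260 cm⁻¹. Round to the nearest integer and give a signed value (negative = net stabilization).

-29847

Ligand charges: 4×(-1) from CN⁻ and 2×(-1) from NO₂⁻ sum to -6; with overall charge -4, Co is +2.
Group 9 minus oxidation state +2 gives a d⁷ configuration for Co²⁺.
Configuration: t2g^6 e_g^1.
CFSE(orbital) = 6×(-0.4Δ_oct) + 1×(0.6Δ_oct) = -1.8Δ_oct; with Δ_oct = 25615 cm⁻¹ that is -46107 cm⁻¹.
High-spin d⁷ would be t2g^5 e_g^2 with 2 pairs; low-spin has 3, so 1 excess pair costs +1P = +16260 cm⁻¹.
Net CFSE = -46107 + 16260 = -29847 cm⁻¹.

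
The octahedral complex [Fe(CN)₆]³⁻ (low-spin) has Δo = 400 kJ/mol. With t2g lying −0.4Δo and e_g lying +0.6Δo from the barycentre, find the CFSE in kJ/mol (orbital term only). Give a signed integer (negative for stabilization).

-800

Each CN⁻ contributes -1; 6 × (-1) = -6. With overall charge -3, Fe is in the +3 oxidation state.
Group 8 minus oxidation state +3 gives a d⁵ configuration for Fe³⁺.
Electron filling gives t2g^5 e_g^0.
The orbital stabilization is -2.0Δo = -2.0 × 400 = -800 kJ/mol.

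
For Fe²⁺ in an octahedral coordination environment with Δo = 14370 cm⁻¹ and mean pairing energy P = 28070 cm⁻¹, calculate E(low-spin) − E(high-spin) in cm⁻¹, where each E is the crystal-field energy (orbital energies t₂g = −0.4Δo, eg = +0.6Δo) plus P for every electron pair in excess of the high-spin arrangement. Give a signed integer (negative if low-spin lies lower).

27400

Group 8 minus oxidation state +2 gives a d⁶ configuration for Fe²⁺.
High-spin d⁶ fills as t₂g⁴ eg² with CFSE 4(−0.4) + 2(+0.6) = -0.4Δo = -5748 cm⁻¹.
Low-spin t₂g⁶ eg⁰ gives -2.4Δo = -34488 cm⁻¹, but forming 2 extra pairs costs 2P = 56140 cm⁻¹, so E(LS) = -34488 + 56140 = 21652 cm⁻¹.
Thus E(LS) − E(HS) = 27400 cm⁻¹.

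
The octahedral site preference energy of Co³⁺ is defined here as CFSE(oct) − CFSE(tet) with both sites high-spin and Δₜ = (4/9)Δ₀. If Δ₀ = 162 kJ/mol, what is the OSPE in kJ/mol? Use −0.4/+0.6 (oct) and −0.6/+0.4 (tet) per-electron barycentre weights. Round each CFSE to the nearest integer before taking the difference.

Group 9 minus oxidation state +3 gives a d⁶ configuration for Co³⁺.
Octahedral (high-spin): t₂g⁴ eg², CFSE = 4(−0.4) + 2(+0.6) = -0.4Δ₀ = -0.4 × 162 = -65 kJ/mol.
Tetrahedral: e³ t₂³, CFSE = 3(−0.6) + 3(+0.4) = -0.6Δₜ = -0.6 × (4/9) × 162 = -43 kJ/mol.
OSPE = CFSE(oct) − CFSE(tet) = -65 − (-43) = -22 kJ/mol.

-22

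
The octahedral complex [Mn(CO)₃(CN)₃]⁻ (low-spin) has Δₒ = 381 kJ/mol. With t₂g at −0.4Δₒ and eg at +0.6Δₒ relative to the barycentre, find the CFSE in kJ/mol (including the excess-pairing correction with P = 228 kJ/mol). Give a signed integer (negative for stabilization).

Ligand charges: 3×(+0) from CO and 3×(-1) from CN⁻ sum to -3; with overall charge -1, Mn is +2.
Mn sits in group 7; removing 2 electrons leaves Mn²⁺ with 7 − 2 = 5 d electrons.
Configuration: t₂g⁵ eg⁰.
Orbital CFSE = 5(-0.4) + 0(0.6) = -2.0Δₒ = -2.0 × 381 = -762 kJ/mol.
Relative to high-spin t₂g³ eg² (0 paired), the low-spin configuration has 2 additional pairs, contributing +2 × 228 = +456 kJ/mol.
Combining: -762 + 456 = -306 kJ/mol.

-306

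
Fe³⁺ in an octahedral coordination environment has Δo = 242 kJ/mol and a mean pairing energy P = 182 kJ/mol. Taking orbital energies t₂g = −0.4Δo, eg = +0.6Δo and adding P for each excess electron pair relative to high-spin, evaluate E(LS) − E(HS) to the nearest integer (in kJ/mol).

Fe³⁺: group 8, so d-count = 8 − 3 = 5.
In the high-spin limit (t₂g³ eg²) the orbital term is 0.0Δo = 0 kJ/mol, with no excess pairing.
For low-spin the configuration is t₂g⁵ eg⁰: orbital energy -2.0 × 242 = -484 kJ/mol, and 2 additional pairs relative to high-spin add 364 kJ/mol, giving -120 kJ/mol.
E(LS) − E(HS) = -120 − (0) = -120 kJ/mol.

-120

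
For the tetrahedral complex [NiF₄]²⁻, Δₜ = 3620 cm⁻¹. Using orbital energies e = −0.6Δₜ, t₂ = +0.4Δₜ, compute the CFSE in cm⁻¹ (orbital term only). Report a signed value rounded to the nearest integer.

-2896

Each F⁻ contributes -1; 4 × (-1) = -4. With overall charge -2, Ni is in the +2 oxidation state.
Ni is in group 10, so Ni²⁺ is d⁸ (10 − 2 = 8).
Tetrahedral fields are weak (Δₜ ≈ 4/9 Δₒ), so electrons fill high-spin.
The d⁸ electrons fill as e⁴ t₂⁴.
The orbital stabilization is -0.8Δₜ = -0.8 × 3620 = -2896 cm⁻¹.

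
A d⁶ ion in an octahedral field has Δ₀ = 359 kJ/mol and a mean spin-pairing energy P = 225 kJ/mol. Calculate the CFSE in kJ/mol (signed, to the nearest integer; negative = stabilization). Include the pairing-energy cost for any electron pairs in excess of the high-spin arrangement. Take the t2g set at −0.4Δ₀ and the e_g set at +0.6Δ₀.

-412

Here Δ₀ > P (359 > 225), so the low-spin state is favoured.
Filling d⁶ accordingly: t2g^6 e_g^0.
Orbital CFSE = -2.4Δ₀ = -2.4 × 359 = -862 kJ/mol.
Excess pairs vs high-spin: 3 − 1 = 2; pairing cost = +450 kJ/mol.
Net CFSE = -862 + 450 = -412 kJ/mol.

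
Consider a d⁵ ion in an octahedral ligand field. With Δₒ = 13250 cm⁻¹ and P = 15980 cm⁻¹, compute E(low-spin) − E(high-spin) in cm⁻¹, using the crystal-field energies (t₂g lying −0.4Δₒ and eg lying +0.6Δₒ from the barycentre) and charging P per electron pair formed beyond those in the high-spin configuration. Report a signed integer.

5460

In the high-spin limit (t₂g³ eg²) the orbital term is 0.0Δₒ = 0 cm⁻¹, with no excess pairing.
For low-spin the configuration is t₂g⁵ eg⁰: orbital energy -2.0 × 13250 = -26500 cm⁻¹, and 2 additional pairs relative to high-spin add 31960 cm⁻¹, giving 5460 cm⁻¹.
E(LS) − E(HS) = 5460 − (0) = 5460 cm⁻¹.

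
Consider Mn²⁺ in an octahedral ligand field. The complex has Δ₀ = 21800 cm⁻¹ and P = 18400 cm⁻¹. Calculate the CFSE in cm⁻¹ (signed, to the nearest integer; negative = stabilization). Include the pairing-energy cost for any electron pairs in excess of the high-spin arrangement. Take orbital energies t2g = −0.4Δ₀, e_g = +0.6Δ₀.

-6800

Mn sits in group 7; removing 2 electrons leaves Mn²⁺ with 7 − 2 = 5 d electrons.
Here Δ₀ > P (21800 > 18400), so the low-spin state is favoured.
Filling d⁵ accordingly: t2g^5 e_g^0.
Orbital CFSE = -2.0Δ₀ = -2.0 × 21800 = -43600 cm⁻¹.
Excess pairs vs high-spin: 2 − 0 = 2; pairing cost = +36800 cm⁻¹.
Net CFSE = -43600 + 36800 = -6800 cm⁻¹.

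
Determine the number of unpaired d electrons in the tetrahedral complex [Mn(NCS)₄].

Each NCS⁻ contributes -1; 4 × (-1) = -4. With overall charge +0, Mn is in the +4 oxidation state.
Mn⁴⁺: group 7, so d-count = 7 − 4 = 3.
Tetrahedral splitting is small, so the complex is high-spin.
Configuration: e² t₂¹, giving 3 unpaired electrons.

3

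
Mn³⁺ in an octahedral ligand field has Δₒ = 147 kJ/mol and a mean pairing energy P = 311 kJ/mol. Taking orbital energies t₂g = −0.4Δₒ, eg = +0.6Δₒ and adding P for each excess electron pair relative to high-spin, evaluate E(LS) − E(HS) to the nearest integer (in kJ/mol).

164

Mn is in group 7, so Mn³⁺ is d⁴ (7 − 3 = 4).
In the high-spin limit (t₂g³ eg¹) the orbital term is -0.6Δₒ = -88 kJ/mol, with no excess pairing.
Low-spin t₂g⁴ eg⁰ gives -1.6Δₒ = -235 kJ/mol, but forming 1 extra pair costs 1P = 311 kJ/mol, so E(LS) = -235 + 311 = 76 kJ/mol.
The difference is 76 − (-88) = 164 kJ/mol, so high-spin lies lower.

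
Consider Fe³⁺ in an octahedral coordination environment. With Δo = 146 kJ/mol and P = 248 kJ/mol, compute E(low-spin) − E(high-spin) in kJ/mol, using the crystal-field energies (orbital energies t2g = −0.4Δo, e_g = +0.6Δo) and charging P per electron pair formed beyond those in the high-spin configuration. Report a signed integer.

Fe³⁺: group 8, so d-count = 8 − 3 = 5.
High-spin d⁵ fills as t2g^3 e_g^2 with CFSE 3(−0.4) + 2(+0.6) = 0.0Δo = 0 kJ/mol.
For low-spin the configuration is t2g^5 e_g^0: orbital energy -2.0 × 146 = -292 kJ/mol, and 2 additional pairs relative to high-spin add 496 kJ/mol, giving 204 kJ/mol.
E(LS) − E(HS) = 204 − (0) = 204 kJ/mol.

204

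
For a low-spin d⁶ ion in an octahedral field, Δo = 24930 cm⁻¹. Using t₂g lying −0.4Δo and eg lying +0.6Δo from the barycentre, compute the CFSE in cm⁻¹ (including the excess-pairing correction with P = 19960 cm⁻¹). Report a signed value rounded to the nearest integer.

Configuration: t₂g⁶ eg⁰.
Orbital CFSE = 6(-0.4) + 0(0.6) = -2.4Δo = -2.4 × 24930 = -59832 cm⁻¹.
Pairing penalty: 3 pairs vs 1 in the high-spin reference → 2 extra × P = 39920 cm⁻¹.
Combining: -59832 + 39920 = -19912 cm⁻¹.

-19912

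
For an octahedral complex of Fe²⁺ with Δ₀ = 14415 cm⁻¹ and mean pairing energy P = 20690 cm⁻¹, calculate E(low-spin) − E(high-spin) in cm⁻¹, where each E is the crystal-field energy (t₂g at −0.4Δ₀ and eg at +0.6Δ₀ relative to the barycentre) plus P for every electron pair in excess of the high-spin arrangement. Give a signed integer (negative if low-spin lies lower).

Fe²⁺: group 8, so d-count = 8 − 2 = 6.
High-spin: t₂g⁴ eg², CFSE = -0.4Δ₀ = -5766 cm⁻¹.
For low-spin the configuration is t₂g⁶ eg⁰: orbital energy -2.4 × 14415 = -34596 cm⁻¹, and 2 additional pairs relative to high-spin add 41380 cm⁻¹, giving 6784 cm⁻¹.
Thus E(LS) − E(HS) = 12550 cm⁻¹.

12550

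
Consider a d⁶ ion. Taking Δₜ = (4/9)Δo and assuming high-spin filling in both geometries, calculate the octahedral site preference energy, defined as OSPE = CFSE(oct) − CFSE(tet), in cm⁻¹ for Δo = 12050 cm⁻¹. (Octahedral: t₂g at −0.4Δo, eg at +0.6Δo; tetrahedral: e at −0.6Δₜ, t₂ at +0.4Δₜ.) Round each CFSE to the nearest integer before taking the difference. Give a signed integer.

Octahedral (high-spin): t₂g⁴ eg², CFSE = 4(−0.4) + 2(+0.6) = -0.4Δo = -0.4 × 12050 = -4820 cm⁻¹.
Tetrahedral: e³ t₂³, CFSE = 3(−0.6) + 3(+0.4) = -0.6Δₜ = -0.6 × (4/9) × 12050 = -3213 cm⁻¹.
OSPE = -4820 − (-3213) = -1607 cm⁻¹.

-1607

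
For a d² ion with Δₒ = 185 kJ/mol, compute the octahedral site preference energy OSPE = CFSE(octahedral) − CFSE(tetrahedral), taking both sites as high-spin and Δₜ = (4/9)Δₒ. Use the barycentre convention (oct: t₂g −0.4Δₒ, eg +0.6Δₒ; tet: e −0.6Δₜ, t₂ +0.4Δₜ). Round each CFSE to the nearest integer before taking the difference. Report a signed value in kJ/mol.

Octahedral high-spin t2g^2 e_g^0: CFSE = -0.8 × 185 = -148 kJ/mol.
Tetrahedral: e^2 t2^0, CFSE = 2(−0.6) + 0(+0.4) = -1.2Δₜ = -1.2 × (4/9) × 185 = -99 kJ/mol.
OSPE = CFSE(oct) − CFSE(tet) = -148 − (-99) = -49 kJ/mol.

-49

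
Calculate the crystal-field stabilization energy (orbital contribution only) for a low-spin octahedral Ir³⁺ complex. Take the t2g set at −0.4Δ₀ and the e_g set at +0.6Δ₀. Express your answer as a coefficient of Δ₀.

-2.4 Δ₀

Group 9 minus oxidation state +3 gives a d⁶ configuration for Ir³⁺.
Configuration: t2g^6 e_g^0.
CFSE = 6(-0.4Δ₀) + 0(0.6Δ₀) = -2.4Δ₀ + 0.0Δ₀ = -2.4Δ₀.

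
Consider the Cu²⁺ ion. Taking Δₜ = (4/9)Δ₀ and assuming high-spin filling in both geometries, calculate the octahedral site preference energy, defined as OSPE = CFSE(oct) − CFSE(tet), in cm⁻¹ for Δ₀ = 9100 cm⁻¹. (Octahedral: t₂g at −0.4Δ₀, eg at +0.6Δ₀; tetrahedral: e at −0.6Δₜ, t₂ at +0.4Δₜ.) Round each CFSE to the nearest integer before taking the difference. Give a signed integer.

-3842

Group 11 minus oxidation state +2 gives a d⁹ configuration for Cu²⁺.
In an octahedral site d⁹ (HS) is t₂g⁶ eg³, giving CFSE(oct) = -0.6Δ₀ = -5460 cm⁻¹.
In a tetrahedral site the filling is e⁴ t₂⁵: CFSE(tet) = -0.4Δₜ = -0.4 × (4/9)(9100) = -1618 cm⁻¹.
OSPE = -5460 − (-1618) = -3842 cm⁻¹.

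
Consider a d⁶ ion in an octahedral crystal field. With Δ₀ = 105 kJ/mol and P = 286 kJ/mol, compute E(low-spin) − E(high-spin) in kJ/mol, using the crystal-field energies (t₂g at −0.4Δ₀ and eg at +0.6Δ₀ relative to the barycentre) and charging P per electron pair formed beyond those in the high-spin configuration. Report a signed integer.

362

High-spin d⁶ fills as t₂g⁴ eg² with CFSE 4(−0.4) + 2(+0.6) = -0.4Δ₀ = -42 kJ/mol.
Low-spin t₂g⁶ eg⁰ gives -2.4Δ₀ = -252 kJ/mol, but forming 2 extra pairs costs 2P = 572 kJ/mol, so E(LS) = -252 + 572 = 320 kJ/mol.
The difference is 320 − (-42) = 362 kJ/mol, so high-spin lies lower.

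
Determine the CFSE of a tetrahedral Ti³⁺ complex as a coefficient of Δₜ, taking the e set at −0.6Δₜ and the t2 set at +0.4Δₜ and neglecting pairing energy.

Ti³⁺: group 4, so d-count = 4 − 3 = 1.
Tetrahedral splitting is small, so the complex is high-spin.
Configuration: e^1 t2^0.
CFSE = 1(-0.6Δₜ) + 0(0.4Δₜ) = -0.6Δₜ + 0.0Δₜ = -0.6Δₜ.

-0.6 Δₜ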